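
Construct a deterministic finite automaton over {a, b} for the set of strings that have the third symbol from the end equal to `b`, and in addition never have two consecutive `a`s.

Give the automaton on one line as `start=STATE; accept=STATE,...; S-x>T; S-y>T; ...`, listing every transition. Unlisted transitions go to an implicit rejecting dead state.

Build one automaton per condition and run them in lockstep. The first has 15 states tracking the last 3 symbols read; the second has 3 states tracking partial matches of the forbidden pattern `aa`. A product state is a pair (one from each), accepting exactly when both do. Minimizing collapses redundant product states.
With 9 states:
        a   b  
>  q0   q1  q2 
   q1   q3  q2 
   q2   q4  q5 
   q3   q3  q3 
   q4   q3  q6 
   q5   q7  q8 
 * q6   q4  q5 
 * q7   q3  q6 
 * q8   q7  q8 
(> = start, * = accepting)

start=q0; accept=q6,q7,q8; q0-a>q1; q0-b>q2; q1-a>q3; q1-b>q2; q2-a>q4; q2-b>q5; q3-a>q3; q3-b>q3; q4-a>q3; q4-b>q6; q5-a>q7; q5-b>q8; q6-a>q4; q6-b>q5; q7-a>q3; q7-b>q6; q8-a>q7; q8-b>q8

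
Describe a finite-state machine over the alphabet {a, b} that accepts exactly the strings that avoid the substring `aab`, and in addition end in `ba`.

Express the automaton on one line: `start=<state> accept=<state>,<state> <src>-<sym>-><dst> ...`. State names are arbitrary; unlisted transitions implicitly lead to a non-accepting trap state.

start=S0 accept=S4 S0-a->S1 S0-b->S2 S1-a->S3 S1-b->S2 S2-a->S4 S2-b->S2 S3-a->S3 S3-b->S5 S4-a->S3 S4-b->S2 S5-a->S6 S5-b->S5 S6-a->S7 S6-b->S5 S7-a->S7 S7-b->S5

Handle the two conditions separately and then intersect. The first has 4 states tracking partial matches of the forbidden pattern `aab`; the second has 3 states tracking how much of the suffix `ba` has currently been matched. A product state is a pair (one from each), accepting exactly when both do.
8 states suffice.
        a   b  
>  S0   S1  S2 
   S1   S3  S2 
   S2   S4  S2 
   S3   S3  S5 
 * S4   S3  S2 
   S5   S6  S5 
   S6   S7  S5 
   S7   S7  S5 
(> = start, * = accepting)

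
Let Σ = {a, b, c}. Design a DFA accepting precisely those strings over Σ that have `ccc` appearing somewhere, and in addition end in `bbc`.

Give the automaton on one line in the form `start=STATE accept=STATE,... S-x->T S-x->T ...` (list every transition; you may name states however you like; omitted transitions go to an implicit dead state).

Handle the two conditions separately and then intersect. The first has 4 states tracking whether and how much of `ccc` has been seen; the second has 4 states tracking how much of the suffix `bbc` has currently been matched. A product state is a pair (one from each), accepting exactly when both do. Equivalent product states are then merged.
A 7-state machine:
        a   b   c  
>  S0   S0  S0  S1 
   S1   S0  S0  S2 
   S2   S0  S0  S3 
   S3   S3  S4  S3 
   S4   S3  S5  S3 
   S5   S3  S5  S6 
 * S6   S3  S4  S3 
(> = start, * = accepting)

start=S0 accept=S6 S0-a->S0 S0-b->S0 S0-c->S1 S1-a->S0 S1-b->S0 S1-c->S2 S2-a->S0 S2-b->S0 S2-c->S3 S3-a->S3 S3-b->S4 S3-c->S3 S4-a->S3 S4-b->S5 S4-c->S3 S5-a->S3 S5-b->S5 S5-c->S6 S6-a->S3 S6-b->S4 S6-c->S3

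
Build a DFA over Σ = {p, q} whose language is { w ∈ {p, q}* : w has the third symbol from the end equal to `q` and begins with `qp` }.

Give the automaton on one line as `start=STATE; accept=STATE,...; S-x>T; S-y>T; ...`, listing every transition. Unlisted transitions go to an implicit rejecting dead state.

start=S0; accept=S4,S5,S9,S10; S0-p>S1; S0-q>S2; S1-p>S1; S1-q>S1; S2-p>S3; S2-q>S1; S3-p>S4; S3-q>S5; S4-p>S6; S4-q>S7; S5-p>S3; S5-q>S8; S6-p>S6; S6-q>S7; S7-p>S3; S7-q>S8; S8-p>S9; S8-q>S10; S9-p>S4; S9-q>S5; S10-p>S9; S10-q>S10

Run two small machines in parallel and take their product. The first has 15 states tracking the last 3 symbols read; the second has 4 states tracking whether the input so far still matches the prefix `qp`. A product state is a pair (one from each), accepting exactly when both do. Minimizing collapses redundant product states.
          p    q  
>  S0     S1   S2 
   S1     S1   S1 
   S2     S3   S1 
   S3     S4   S5 
 * S4     S6   S7 
 * S5     S3   S8 
   S6     S6   S7 
   S7     S3   S8 
   S8     S9  S10 
 * S9     S4   S5 
 * S10    S9  S10 
(> = start, * = accepting)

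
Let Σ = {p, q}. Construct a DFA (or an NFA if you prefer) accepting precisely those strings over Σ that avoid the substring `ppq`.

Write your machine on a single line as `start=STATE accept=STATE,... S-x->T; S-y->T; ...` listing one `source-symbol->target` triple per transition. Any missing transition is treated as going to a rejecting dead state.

start=S0; accept=S0,S1,S2; S0-p->S1; S0-q->S0; S1-p->S2; S1-q->S0; S2-p->S2; S2-q->S3; S3-p->S3; S3-q->S3

Track partial matches of the forbidden pattern `ppq`. State S3 is a dead state reached once `ppq` has occurred; every other state accepts. S0 means no part of `ppq` is currently matched.
A 4-state machine:
        p   q  
>* S0   S1  S0 
 * S1   S2  S0 
 * S2   S2  S3 
   S3   S3  S3 
(> = start, * = accepting)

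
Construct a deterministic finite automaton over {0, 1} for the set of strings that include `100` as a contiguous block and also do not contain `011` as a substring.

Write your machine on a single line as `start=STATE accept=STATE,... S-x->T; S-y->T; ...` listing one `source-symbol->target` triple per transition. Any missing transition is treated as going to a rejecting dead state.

start=s0; accept=s6,s7; s0-0->s1; s0-1->s2; s1-0->s1; s1-1->s3; s2-0->s4; s2-1->s2; s3-0->s4; s3-1->s5; s4-0->s6; s4-1->s3; s5-0->s5; s5-1->s5; s6-0->s6; s6-1->s7; s7-0->s6; s7-1->s5

Handle the two conditions separately and then intersect. One (4 states) tracks whether and how much of `100` has been seen; the other (4 states) tracks partial matches of the forbidden pattern `011`. Each combined state is a pair, one component from each; accept when both components accept. After merging equivalent states the machine shrinks.
        0   1  
>  s0   s1  s2 
   s1   s1  s3 
   s2   s4  s2 
   s3   s4  s5 
   s4   s6  s3 
   s5   s5  s5 
 * s6   s6  s7 
 * s7   s6  s5 
(> = start, * = accepting)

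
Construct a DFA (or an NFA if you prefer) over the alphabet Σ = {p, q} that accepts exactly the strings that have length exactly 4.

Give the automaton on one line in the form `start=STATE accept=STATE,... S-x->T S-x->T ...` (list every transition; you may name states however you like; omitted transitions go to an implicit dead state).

start=S0 accept=S4 S0-p->S1 S0-q->S1 S1-p->S2 S1-q->S2 S2-p->S3 S2-q->S3 S3-p->S4 S3-q->S4 S4-p->S5 S4-q->S5 S5-p->S5 S5-q->S5

We only need to distinguish lengths 0, 1, …, 4, and '>4'. Chain S0 → S1 → S2 → S3 → S4 → S5 on every symbol, with S5 looping. Accepting states: {S4}.
A 6-state machine:
        p   q  
>  S0   S1  S1 
   S1   S2  S2 
   S2   S3  S3 
   S3   S4  S4 
 * S4   S5  S5 
   S5   S5  S5 
(> = start, * = accepting)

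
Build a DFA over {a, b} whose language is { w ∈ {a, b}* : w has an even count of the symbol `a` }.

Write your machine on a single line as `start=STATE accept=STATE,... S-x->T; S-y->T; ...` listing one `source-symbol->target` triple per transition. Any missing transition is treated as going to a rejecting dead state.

The only thing that matters is how many `a`s have appeared, reduced mod 2. Use one state per residue: S0 for 0, …, S1 for 1. Reading `a` moves to the next residue; anything else stays put. S0 is accepting.
With 2 states:
        a   b  
>* S0   S1  S0 
   S1   S0  S1 
(> = start, * = accepting)

start=S0; accept=S0; S0-a->S1; S0-b->S0; S1-a->S0; S1-b->S1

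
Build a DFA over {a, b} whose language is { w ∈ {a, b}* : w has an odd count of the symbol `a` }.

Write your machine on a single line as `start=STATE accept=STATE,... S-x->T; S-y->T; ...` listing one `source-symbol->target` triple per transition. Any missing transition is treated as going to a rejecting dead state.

start=q0; accept=q1; q0-a->q1; q0-b->q0; q1-a->q0; q1-b->q1

Keep the running count of `a`s modulo 2: each `a` advances along the cycle q0 → q1 → q0 while other symbols loop. Accept at q1.
With 2 states:
        a   b  
>  q0   q1  q0 
 * q1   q0  q1 
(> = start, * = accepting)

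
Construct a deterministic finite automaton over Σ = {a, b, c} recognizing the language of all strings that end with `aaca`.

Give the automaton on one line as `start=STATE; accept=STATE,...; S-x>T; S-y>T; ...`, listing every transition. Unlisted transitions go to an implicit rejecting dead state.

Remember how much of `aaca` the current input suffix matches. State S0 means no match yet; S1 means the last symbol is `a`; S2 means the last 2 symbols are `aa`; S3 means the last 3 symbols are `aac`; S4 means the last 4 symbols are `aaca`. Only S4 accepts. On a mismatch, fall back to the longest proper suffix that is still a prefix of `aaca`.
With 5 states:
        a   b   c  
>  S0   S1  S0  S0 
   S1   S2  S0  S0 
   S2   S2  S0  S3 
   S3   S4  S0  S0 
 * S4   S2  S0  S0 
(> = start, * = accepting)

start=S0; accept=S4; S0-a>S1; S0-b>S0; S0-c>S0; S1-a>S2; S1-b>S0; S1-c>S0; S2-a>S2; S2-b>S0; S2-c>S3; S3-a>S4; S3-b>S0; S3-c>S0; S4-a>S2; S4-b>S0; S4-c>S0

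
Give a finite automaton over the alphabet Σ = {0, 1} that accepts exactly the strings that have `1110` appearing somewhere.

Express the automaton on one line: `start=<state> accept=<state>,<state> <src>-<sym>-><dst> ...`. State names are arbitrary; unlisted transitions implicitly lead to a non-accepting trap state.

Track how much of `1110` has been matched so far: state q0 is no progress, q4 is the absorbing accept state reached once `1110` has occurred. Intermediate states record partial matches; on a mismatch, fall back to the longest reusable overlap.
        0   1  
>  q0   q0  q1 
   q1   q0  q2 
   q2   q0  q3 
   q3   q4  q3 
 * q4   q4  q4 
(> = start, * = accepting)

start=q0 accept=q4 q0-0->q0 q0-1->q1 q1-0->q0 q1-1->q2 q2-0->q0 q2-1->q3 q3-0->q4 q3-1->q3 q4-0->q4 q4-1->q4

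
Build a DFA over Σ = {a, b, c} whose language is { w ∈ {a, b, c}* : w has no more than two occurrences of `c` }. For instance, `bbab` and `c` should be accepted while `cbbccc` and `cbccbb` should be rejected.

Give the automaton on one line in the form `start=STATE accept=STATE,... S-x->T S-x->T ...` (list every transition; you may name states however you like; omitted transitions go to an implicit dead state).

Count `c`s, saturating at 3: states s0 through s2 mean 0 through 2 `c`s seen; s3 means more than 2. Each `c` increments (capped at s3); other symbols loop. Accept from {s0, s1, s2}.
A 4-state machine:
        a   b   c  
>* s0   s0  s0  s1 
 * s1   s1  s1  s2 
 * s2   s2  s2  s3 
   s3   s3  s3  s3 
(> = start, * = accepting)

start=s0 accept=s0,s1,s2 s0-a->s0 s0-b->s0 s0-c->s1 s1-a->s1 s1-b->s1 s1-c->s2 s2-a->s2 s2-b->s2 s2-c->s3 s3-a->s3 s3-b->s3 s3-c->s3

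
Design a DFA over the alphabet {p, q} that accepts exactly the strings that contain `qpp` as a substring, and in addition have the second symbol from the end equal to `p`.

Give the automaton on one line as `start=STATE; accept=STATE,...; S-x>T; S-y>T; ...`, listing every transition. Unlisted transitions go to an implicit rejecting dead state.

start=S0; accept=S3,S4; S0-p>S0; S0-q>S1; S1-p>S2; S1-q>S1; S2-p>S3; S2-q>S1; S3-p>S3; S3-q>S4; S4-p>S5; S4-q>S6; S5-p>S3; S5-q>S4; S6-p>S5; S6-q>S6

Run two small machines in parallel and take their product. The first has 4 states tracking whether and how much of `qpp` has been seen; the second has 7 states tracking the last 2 symbols read. A product state is a pair (one from each), accepting exactly when both do. After merging equivalent states the machine shrinks.
        p   q  
>  S0   S0  S1 
   S1   S2  S1 
   S2   S3  S1 
 * S3   S3  S4 
 * S4   S5  S6 
   S5   S3  S4 
   S6   S5  S6 
(> = start, * = accepting)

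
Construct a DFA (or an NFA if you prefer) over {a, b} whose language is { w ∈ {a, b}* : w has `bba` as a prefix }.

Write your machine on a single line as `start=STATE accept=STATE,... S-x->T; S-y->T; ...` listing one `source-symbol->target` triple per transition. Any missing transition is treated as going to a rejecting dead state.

start=q0; accept=q3; q0-a->q4; q0-b->q1; q1-a->q4; q1-b->q2; q2-a->q3; q2-b->q4; q3-a->q3; q3-b->q3; q4-a->q4; q4-b->q4

Walk along `bba` while the input agrees: from q0 take `b` to q1, and so on. Any deviation drops to the rejecting sink q4. Once q3 is reached the prefix is confirmed and every continuation is accepted.
With 5 states:
        a   b  
>  q0   q4  q1 
   q1   q4  q2 
   q2   q3  q4 
 * q3   q3  q3 
   q4   q4  q4 
(> = start, * = accepting)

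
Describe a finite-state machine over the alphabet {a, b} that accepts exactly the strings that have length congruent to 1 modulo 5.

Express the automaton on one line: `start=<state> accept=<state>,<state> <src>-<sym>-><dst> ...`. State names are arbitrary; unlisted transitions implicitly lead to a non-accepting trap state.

Only the length mod 5 matters, so use a 5-cycle: from any state, every input symbol moves to the next state, wrapping q4 back to q0. Mark q1 accepting.
5 states suffice.
        a   b  
>  q0   q1  q1 
 * q1   q2  q2 
   q2   q3  q3 
   q3   q4  q4 
   q4   q0  q0 
(> = start, * = accepting)

start=q0 accept=q1 q0-a->q1 q0-b->q1 q1-a->q2 q1-b->q2 q2-a->q3 q2-b->q3 q3-a->q4 q3-b->q4 q4-a->q0 q4-b->q0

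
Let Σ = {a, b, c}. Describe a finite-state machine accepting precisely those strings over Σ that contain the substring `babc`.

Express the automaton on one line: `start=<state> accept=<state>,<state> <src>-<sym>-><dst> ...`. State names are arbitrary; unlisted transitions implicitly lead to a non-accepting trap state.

start=s0 accept=s4 s0-a->s0 s0-b->s1 s0-c->s0 s1-a->s2 s1-b->s1 s1-c->s0 s2-a->s0 s2-b->s3 s2-c->s0 s3-a->s2 s3-b->s1 s3-c->s4 s4-a->s4 s4-b->s4 s4-c->s4

Track how much of `babc` has been matched so far: state s0 is no progress, s4 is the absorbing accept state reached once `babc` has occurred. Intermediate states record partial matches; on a mismatch, fall back to the longest reusable overlap.
5 states suffice.
        a   b   c  
>  s0   s0  s1  s0 
   s1   s2  s1  s0 
   s2   s0  s3  s0 
   s3   s2  s1  s4 
 * s4   s4  s4  s4 
(> = start, * = accepting)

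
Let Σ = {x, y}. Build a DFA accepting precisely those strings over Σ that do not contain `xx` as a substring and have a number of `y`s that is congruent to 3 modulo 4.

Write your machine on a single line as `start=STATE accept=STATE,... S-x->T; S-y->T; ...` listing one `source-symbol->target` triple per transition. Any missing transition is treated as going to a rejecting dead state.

start=A; accept=H,I; A-x->B; A-y->C; B-x->D; B-y->C; C-x->E; C-y->F; D-x->D; D-y->D; E-x->D; E-y->F; F-x->G; F-y->H; G-x->D; G-y->H; H-x->I; H-y->A; I-x->D; I-y->A

Build one automaton per condition and run them in lockstep. One (3 states) tracks partial matches of the forbidden pattern `xx`; the other (4 states) tracks the count of `y`s modulo 4. Each combined state is a pair, one component from each; accept when both components accept. Equivalent product states are then merged.
A 9-state machine:
       x  y 
>  A   B  C 
   B   D  C 
   C   E  F 
   D   D  D 
   E   D  F 
   F   G  H 
   G   D  H 
 * H   I  A 
 * I   D  A 
(> = start, * = accepting)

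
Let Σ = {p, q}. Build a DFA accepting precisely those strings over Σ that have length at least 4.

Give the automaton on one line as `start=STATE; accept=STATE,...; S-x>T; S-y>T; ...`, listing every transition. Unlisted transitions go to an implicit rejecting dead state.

Count input length up to 5: every symbol moves from A toward F, which means 'more than 4' and absorbs. Accept from {E, F}.
6 states suffice.
       p  q 
>  A   B  B 
   B   C  C 
   C   D  D 
   D   E  E 
 * E   F  F 
 * F   F  F 
(> = start, * = accepting)

start=A; accept=E,F; A-p>B; A-q>B; B-p>C; B-q>C; C-p>D; C-q>D; D-p>E; D-q>E; E-p>F; E-q>F; F-p>F; F-q>F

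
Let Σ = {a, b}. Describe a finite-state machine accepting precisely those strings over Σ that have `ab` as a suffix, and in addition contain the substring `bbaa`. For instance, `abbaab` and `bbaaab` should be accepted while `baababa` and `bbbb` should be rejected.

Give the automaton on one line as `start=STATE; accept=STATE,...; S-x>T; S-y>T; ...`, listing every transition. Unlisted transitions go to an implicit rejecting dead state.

start=S0; accept=S7; S0-a>S1; S0-b>S2; S1-a>S1; S1-b>S3; S2-a>S1; S2-b>S4; S3-a>S1; S3-b>S4; S4-a>S5; S4-b>S4; S5-a>S6; S5-b>S3; S6-a>S6; S6-b>S7; S7-a>S6; S7-b>S8; S8-a>S6; S8-b>S8

Handle the two conditions separately and then intersect. One (3 states) tracks how much of the suffix `ab` has currently been matched; the other (5 states) tracks whether and how much of `bbaa` has been seen. Each combined state is a pair, one component from each; accept when both components accept.
9 states suffice.
        a   b  
>  S0   S1  S2 
   S1   S1  S3 
   S2   S1  S4 
   S3   S1  S4 
   S4   S5  S4 
   S5   S6  S3 
   S6   S6  S7 
 * S7   S6  S8 
   S8   S6  S8 
(> = start, * = accepting)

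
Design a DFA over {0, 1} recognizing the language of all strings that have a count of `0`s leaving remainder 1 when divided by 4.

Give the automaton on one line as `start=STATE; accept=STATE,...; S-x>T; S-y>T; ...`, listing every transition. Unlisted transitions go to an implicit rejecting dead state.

start=S0; accept=S1; S0-0>S1; S0-1>S0; S1-0>S2; S1-1>S1; S2-0>S3; S2-1>S2; S3-0>S0; S3-1>S3

Keep the running count of `0`s modulo 4: each `0` advances along the cycle S0 → S1 → S2 → S3 → S0 while other symbols loop. Accept at S1.
A 4-state machine:
        0   1  
>  S0   S1  S0 
 * S1   S2  S1 
   S2   S3  S2 
   S3   S0  S3 
(> = start, * = accepting)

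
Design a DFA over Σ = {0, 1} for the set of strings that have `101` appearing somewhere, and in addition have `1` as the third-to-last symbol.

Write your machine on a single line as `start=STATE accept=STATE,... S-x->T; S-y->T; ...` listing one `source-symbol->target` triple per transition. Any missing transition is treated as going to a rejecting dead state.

Run two small machines in parallel and take their product. The first has 4 states tracking whether and how much of `101` has been seen; the second has 15 states tracking the last 3 symbols read. A product state is a pair (one from each), accepting exactly when both do. After merging equivalent states the machine shrinks.
          0    1  
>  s0     s0   s1 
   s1     s2   s1 
   s2     s0   s3 
 * s3     s4   s5 
   s4     s6   s3 
   s5     s7   s8 
 * s6     s9  s10 
 * s7     s6   s3 
 * s8     s7   s8 
   s9     s9  s10 
   s10    s4   s5 
(> = start, * = accepting)

start=s0; accept=s3,s6,s7,s8; s0-0->s0; s0-1->s1; s1-0->s2; s1-1->s1; s2-0->s0; s2-1->s3; s3-0->s4; s3-1->s5; s4-0->s6; s4-1->s3; s5-0->s7; s5-1->s8; s6-0->s9; s6-1->s10; s7-0->s6; s7-1->s3; s8-0->s7; s8-1->s8; s9-0->s9; s9-1->s10; s10-0->s4; s10-1->s5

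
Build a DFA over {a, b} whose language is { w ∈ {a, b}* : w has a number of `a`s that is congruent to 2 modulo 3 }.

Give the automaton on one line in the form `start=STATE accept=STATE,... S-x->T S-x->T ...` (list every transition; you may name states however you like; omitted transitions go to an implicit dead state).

start=q0 accept=q2 q0-a->q1 q0-b->q0 q1-a->q2 q1-b->q1 q2-a->q0 q2-b->q2

Keep the running count of `a`s modulo 3: each `a` advances along the cycle q0 → q1 → q2 → q0 while other symbols loop. Accept at q2.
        a   b  
>  q0   q1  q0 
   q1   q2  q1 
 * q2   q0  q2 
(> = start, * = accepting)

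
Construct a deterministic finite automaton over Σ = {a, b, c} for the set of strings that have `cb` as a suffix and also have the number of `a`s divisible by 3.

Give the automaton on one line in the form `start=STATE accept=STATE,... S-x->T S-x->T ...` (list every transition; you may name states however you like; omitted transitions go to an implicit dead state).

start=s0 accept=s4 s0-a->s1 s0-b->s0 s0-c->s2 s1-a->s3 s1-b->s1 s1-c->s1 s2-a->s1 s2-b->s4 s2-c->s2 s3-a->s0 s3-b->s3 s3-c->s3 s4-a->s1 s4-b->s0 s4-c->s2

Handle the two conditions separately and then intersect. The first has 3 states tracking how much of the suffix `cb` has currently been matched; the second has 3 states tracking the count of `a`s modulo 3. A product state is a pair (one from each), accepting exactly when both do. Equivalent product states are then merged.
A 5-state machine:
        a   b   c  
>  s0   s1  s0  s2 
   s1   s3  s1  s1 
   s2   s1  s4  s2 
   s3   s0  s3  s3 
 * s4   s1  s0  s2 
(> = start, * = accepting)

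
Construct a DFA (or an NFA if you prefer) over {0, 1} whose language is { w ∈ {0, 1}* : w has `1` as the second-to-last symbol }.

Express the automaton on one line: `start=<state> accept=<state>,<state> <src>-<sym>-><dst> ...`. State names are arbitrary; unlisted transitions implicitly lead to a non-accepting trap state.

start=q0 accept=q5,q6 q0-0->q1 q0-1->q2 q1-0->q3 q1-1->q4 q2-0->q5 q2-1->q6 q3-0->q3 q3-1->q4 q4-0->q5 q4-1->q6 q5-0->q3 q5-1->q4 q6-0->q5 q6-1->q6

Because acceptance depends on a position counted from the end, the machine has to buffer the most recent 2 symbols. Make each state the string of the last up-to-2 symbols read; on input `x` shift the window left and append `x`. Accept when the buffered window has length 2 and begins with `1`.
        0   1  
>  q0   q1  q2 
   q1   q3  q4 
   q2   q5  q6 
   q3   q3  q4 
   q4   q5  q6 
 * q5   q3  q4 
 * q6   q5  q6 
(> = start, * = accepting)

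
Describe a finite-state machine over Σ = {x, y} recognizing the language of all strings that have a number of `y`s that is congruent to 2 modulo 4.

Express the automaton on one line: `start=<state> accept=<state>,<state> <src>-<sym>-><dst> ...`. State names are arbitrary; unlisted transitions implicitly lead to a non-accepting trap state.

start=q0 accept=q2 q0-x->q0 q0-y->q1 q1-x->q1 q1-y->q2 q2-x->q2 q2-y->q3 q3-x->q3 q3-y->q0

The only thing that matters is how many `y`s have appeared, reduced mod 4. Use one state per residue: q0 for 0, …, q3 for 3. Reading `y` moves to the next residue; anything else stays put. q2 is accepting.
A 4-state machine:
        x   y  
>  q0   q0  q1 
   q1   q1  q2 
 * q2   q2  q3 
   q3   q3  q0 
(> = start, * = accepting)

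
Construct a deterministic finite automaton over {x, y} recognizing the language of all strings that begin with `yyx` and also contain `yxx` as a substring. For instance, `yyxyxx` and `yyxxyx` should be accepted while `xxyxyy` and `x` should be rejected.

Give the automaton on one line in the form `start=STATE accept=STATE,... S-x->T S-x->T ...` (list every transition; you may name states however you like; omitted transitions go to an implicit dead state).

Handle the two conditions separately and then intersect. The first has 5 states tracking whether the input so far still matches the prefix `yyx`; the second has 4 states tracking whether and how much of `yxx` has been seen. A product state is a pair (one from each), accepting exactly when both do.
A 10-state machine:
        x   y  
>  q0   q1  q2 
   q1   q1  q3 
   q2   q4  q5 
   q3   q4  q3 
   q4   q6  q3 
   q5   q7  q3 
   q6   q6  q6 
   q7   q8  q9 
 * q8   q8  q8 
   q9   q7  q9 
(> = start, * = accepting)

start=q0 accept=q8 q0-x->q1 q0-y->q2 q1-x->q1 q1-y->q3 q2-x->q4 q2-y->q5 q3-x->q4 q3-y->q3 q4-x->q6 q4-y->q3 q5-x->q7 q5-y->q3 q6-x->q6 q6-y->q6 q7-x->q8 q7-y->q9 q8-x->q8 q8-y->q8 q9-x->q7 q9-y->q9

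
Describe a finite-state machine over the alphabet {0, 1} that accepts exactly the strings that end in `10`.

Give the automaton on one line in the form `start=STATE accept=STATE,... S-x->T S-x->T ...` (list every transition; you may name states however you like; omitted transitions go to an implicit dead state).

Let each state record the length of the longest suffix of the input read so far that is also a prefix of `10`. q1 means the last symbol is `1`; q2 means the last 2 symbols are `10`. Accept only at q2, where the string currently ends in `10`.
        0   1  
>  q0   q0  q1 
   q1   q2  q1 
 * q2   q0  q1 
(> = start, * = accepting)

start=q0 accept=q2 q0-0->q0 q0-1->q1 q1-0->q2 q1-1->q1 q2-0->q0 q2-1->q1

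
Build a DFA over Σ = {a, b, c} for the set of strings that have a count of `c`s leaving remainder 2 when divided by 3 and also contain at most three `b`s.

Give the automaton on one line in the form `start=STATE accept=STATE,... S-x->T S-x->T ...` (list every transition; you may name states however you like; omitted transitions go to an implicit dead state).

start=S0 accept=S5,S8,S11,S12 S0-a->S0 S0-b->S1 S0-c->S2 S1-a->S1 S1-b->S3 S1-c->S4 S2-a->S2 S2-b->S4 S2-c->S5 S3-a->S3 S3-b->S6 S3-c->S7 S4-a->S4 S4-b->S7 S4-c->S8 S5-a->S5 S5-b->S8 S5-c->S0 S6-a->S6 S6-b->S9 S6-c->S10 S7-a->S7 S7-b->S10 S7-c->S11 S8-a->S8 S8-b->S11 S8-c->S1 S9-a->S9 S9-b->S9 S9-c->S9 S10-a->S10 S10-b->S9 S10-c->S12 S11-a->S11 S11-b->S12 S11-c->S3 S12-a->S12 S12-b->S9 S12-c->S6

Handle the two conditions separately and then intersect. The first has 3 states tracking the count of `c`s modulo 3; the second has 5 states tracking the count of `b`s, saturating at 4. A product state is a pair (one from each), accepting exactly when both do. After merging equivalent states the machine shrinks.
          a    b    c  
>  S0     S0   S1   S2 
   S1     S1   S3   S4 
   S2     S2   S4   S5 
   S3     S3   S6   S7 
   S4     S4   S7   S8 
 * S5     S5   S8   S0 
   S6     S6   S9  S10 
   S7     S7  S10  S11 
 * S8     S8  S11   S1 
   S9     S9   S9   S9 
   S10   S10   S9  S12 
 * S11   S11  S12   S3 
 * S12   S12   S9   S6 
(> = start, * = accepting)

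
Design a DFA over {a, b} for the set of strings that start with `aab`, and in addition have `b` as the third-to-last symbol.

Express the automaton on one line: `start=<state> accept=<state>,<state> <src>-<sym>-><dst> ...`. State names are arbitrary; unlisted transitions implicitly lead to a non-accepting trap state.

Run two small machines in parallel and take their product. The first has 5 states tracking whether the input so far still matches the prefix `aab`; the second has 15 states tracking the last 3 symbols read. A product state is a pair (one from each), accepting exactly when both do. Equivalent product states are then merged.
With 12 states:
          a    b  
>  q0     q1   q2 
   q1     q3   q2 
   q2     q2   q2 
   q3     q2   q4 
   q4     q5   q6 
   q5     q7   q8 
   q6     q9  q10 
 * q7    q11   q4 
 * q8     q5   q6 
 * q9     q7   q8 
 * q10    q9  q10 
   q11   q11   q4 
(> = start, * = accepting)

start=q0 accept=q7,q8,q9,q10 q0-a->q1 q0-b->q2 q1-a->q3 q1-b->q2 q2-a->q2 q2-b->q2 q3-a->q2 q3-b->q4 q4-a->q5 q4-b->q6 q5-a->q7 q5-b->q8 q6-a->q9 q6-b->q10 q7-a->q11 q7-b->q4 q8-a->q5 q8-b->q6 q9-a->q7 q9-b->q8 q10-a->q9 q10-b->q10 q11-a->q11 q11-b->q4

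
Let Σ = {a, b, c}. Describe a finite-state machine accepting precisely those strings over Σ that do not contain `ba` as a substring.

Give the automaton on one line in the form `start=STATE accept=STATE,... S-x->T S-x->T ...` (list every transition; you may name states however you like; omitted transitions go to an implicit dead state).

start=q0 accept=q0,q1 q0-a->q0 q0-b->q1 q0-c->q0 q1-a->q2 q1-b->q1 q1-c->q0 q2-a->q2 q2-b->q2 q2-c->q2

Track partial matches of the forbidden pattern `ba`. State q2 is a dead state reached once `ba` has occurred; every other state accepts. q0 means no part of `ba` is currently matched.
3 states suffice.
        a   b   c  
>* q0   q0  q1  q0 
 * q1   q2  q1  q0 
   q2   q2  q2  q2 
(> = start, * = accepting)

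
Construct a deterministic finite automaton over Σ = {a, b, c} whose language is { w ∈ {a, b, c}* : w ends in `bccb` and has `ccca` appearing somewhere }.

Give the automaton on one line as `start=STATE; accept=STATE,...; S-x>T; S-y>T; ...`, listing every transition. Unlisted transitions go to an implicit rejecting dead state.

start=q0; accept=q8; q0-a>q0; q0-b>q0; q0-c>q1; q1-a>q0; q1-b>q0; q1-c>q2; q2-a>q0; q2-b>q0; q2-c>q3; q3-a>q4; q3-b>q0; q3-c>q3; q4-a>q4; q4-b>q5; q4-c>q4; q5-a>q4; q5-b>q5; q5-c>q6; q6-a>q4; q6-b>q5; q6-c>q7; q7-a>q4; q7-b>q8; q7-c>q4; q8-a>q4; q8-b>q5; q8-c>q6

Build one automaton per condition and run them in lockstep. One (5 states) tracks how much of the suffix `bccb` has currently been matched; the other (5 states) tracks whether and how much of `ccca` has been seen. Each combined state is a pair, one component from each; accept when both components accept. After merging equivalent states the machine shrinks.
9 states suffice.
        a   b   c  
>  q0   q0  q0  q1 
   q1   q0  q0  q2 
   q2   q0  q0  q3 
   q3   q4  q0  q3 
   q4   q4  q5  q4 
   q5   q4  q5  q6 
   q6   q4  q5  q7 
   q7   q4  q8  q4 
 * q8   q4  q5  q6 
(> = start, * = accepting)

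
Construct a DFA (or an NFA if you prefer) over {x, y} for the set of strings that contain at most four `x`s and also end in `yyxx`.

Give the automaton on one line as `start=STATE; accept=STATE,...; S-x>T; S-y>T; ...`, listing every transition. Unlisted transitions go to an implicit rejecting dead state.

Run two small machines in parallel and take their product. The first has 6 states tracking the count of `x`s, saturating at 5; the second has 5 states tracking how much of the suffix `yyxx` has currently been matched. A product state is a pair (one from each), accepting exactly when both do. Minimizing collapses redundant product states.
15 states suffice.
          x    y  
>  S0     S1   S2 
   S1     S3   S4 
   S2     S1   S5 
   S3     S6   S7 
   S4     S3   S8 
   S5     S9   S5 
   S6     S6   S6 
   S7     S6  S10 
   S8    S11   S8 
   S9    S12   S4 
   S10   S13  S10 
   S11   S14   S7 
 * S12    S6   S7 
   S13   S14   S6 
 * S14    S6   S6 
(> = start, * = accepting)

start=S0; accept=S12,S14; S0-x>S1; S0-y>S2; S1-x>S3; S1-y>S4; S2-x>S1; S2-y>S5; S3-x>S6; S3-y>S7; S4-x>S3; S4-y>S8; S5-x>S9; S5-y>S5; S6-x>S6; S6-y>S6; S7-x>S6; S7-y>S10; S8-x>S11; S8-y>S8; S9-x>S12; S9-y>S4; S10-x>S13; S10-y>S10; S11-x>S14; S11-y>S7; S12-x>S6; S12-y>S7; S13-x>S14; S13-y>S6; S14-x>S6; S14-y>S6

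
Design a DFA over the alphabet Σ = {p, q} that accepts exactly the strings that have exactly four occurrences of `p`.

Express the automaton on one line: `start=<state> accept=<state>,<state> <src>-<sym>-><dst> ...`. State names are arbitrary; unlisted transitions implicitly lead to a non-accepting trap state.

Count `p`s, saturating at 5: states S0 through S4 mean 0 through 4 `p`s seen; S5 means more than 4. Each `p` increments (capped at S5); other symbols loop. Accept from {S4}.
With 6 states:
        p   q  
>  S0   S1  S0 
   S1   S2  S1 
   S2   S3  S2 
   S3   S4  S3 
 * S4   S5  S4 
   S5   S5  S5 
(> = start, * = accepting)

start=S0 accept=S4 S0-p->S1 S0-q->S0 S1-p->S2 S1-q->S1 S2-p->S3 S2-q->S2 S3-p->S4 S3-q->S3 S4-p->S5 S4-q->S4 S5-p->S5 S5-q->S5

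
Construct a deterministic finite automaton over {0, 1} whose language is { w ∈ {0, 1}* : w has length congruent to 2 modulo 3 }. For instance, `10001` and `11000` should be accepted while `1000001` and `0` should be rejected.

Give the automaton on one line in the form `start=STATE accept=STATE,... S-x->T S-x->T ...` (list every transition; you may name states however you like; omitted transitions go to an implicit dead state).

Count input length modulo 3: every symbol advances one step around the cycle S0 → S1 → S2 → S0. Accept at S2.
A 3-state machine:
        0   1  
>  S0   S1  S1 
   S1   S2  S2 
 * S2   S0  S0 
(> = start, * = accepting)

start=S0 accept=S2 S0-0->S1 S0-1->S1 S1-0->S2 S1-1->S2 S2-0->S0 S2-1->S0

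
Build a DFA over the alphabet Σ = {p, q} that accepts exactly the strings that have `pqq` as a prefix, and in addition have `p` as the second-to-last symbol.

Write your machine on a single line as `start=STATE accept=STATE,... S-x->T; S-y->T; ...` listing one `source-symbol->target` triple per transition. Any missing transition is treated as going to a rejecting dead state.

Run two small machines in parallel and take their product. One (5 states) tracks whether the input so far still matches the prefix `pqq`; the other (7 states) tracks the last 2 symbols read. Each combined state is a pair, one component from each; accept when both components accept.
A 12-state machine:
       p  q 
>  A   B  C 
   B   D  E 
   C   F  G 
   D   D  H 
   E   F  I 
   F   D  H 
   G   F  G 
   H   F  G 
   I   J  I 
   J   K  L 
 * K   K  L 
 * L   J  I 
(> = start, * = accepting)

start=A; accept=K,L; A-p->B; A-q->C; B-p->D; B-q->E; C-p->F; C-q->G; D-p->D; D-q->H; E-p->F; E-q->I; F-p->D; F-q->H; G-p->F; G-q->G; H-p->F; H-q->G; I-p->J; I-q->I; J-p->K; J-q->L; K-p->K; K-q->L; L-p->J; L-q->I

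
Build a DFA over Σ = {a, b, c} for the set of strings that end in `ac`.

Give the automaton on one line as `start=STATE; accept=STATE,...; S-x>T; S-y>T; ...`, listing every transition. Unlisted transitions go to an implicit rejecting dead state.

Let each state record the length of the longest suffix of the input read so far that is also a prefix of `ac`. s1 means the last symbol is `a`; s2 means the last 2 symbols are `ac`. Accept only at s2, where the string currently ends in `ac`.
3 states suffice.
        a   b   c  
>  s0   s1  s0  s0 
   s1   s1  s0  s2 
 * s2   s1  s0  s0 
(> = start, * = accepting)

start=s0; accept=s2; s0-a>s1; s0-b>s0; s0-c>s0; s1-a>s1; s1-b>s0; s1-c>s2; s2-a>s1; s2-b>s0; s2-c>s0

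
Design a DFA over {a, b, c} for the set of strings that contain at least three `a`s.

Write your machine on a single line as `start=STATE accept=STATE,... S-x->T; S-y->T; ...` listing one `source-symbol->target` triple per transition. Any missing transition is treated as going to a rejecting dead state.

Only the number of `a`s matters, and only up to 4. Make a chain S0 → S1 → S2 → S3 → S4 advanced by each `a` (with S4 absorbing); every other symbol self-loops. The accepting set is {S3, S4}.
5 states suffice.
        a   b   c  
>  S0   S1  S0  S0 
   S1   S2  S1  S1 
   S2   S3  S2  S2 
 * S3   S4  S3  S3 
 * S4   S4  S4  S4 
(> = start, * = accepting)

start=S0; accept=S3,S4; S0-a->S1; S0-b->S0; S0-c->S0; S1-a->S2; S1-b->S1; S1-c->S1; S2-a->S3; S2-b->S2; S2-c->S2; S3-a->S4; S3-b->S3; S3-c->S3; S4-a->S4; S4-b->S4; S4-c->S4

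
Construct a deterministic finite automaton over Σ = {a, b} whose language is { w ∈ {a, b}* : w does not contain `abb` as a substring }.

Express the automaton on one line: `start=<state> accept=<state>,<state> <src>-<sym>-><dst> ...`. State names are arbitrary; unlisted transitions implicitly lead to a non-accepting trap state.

start=q0 accept=q0,q1,q2 q0-a->q1 q0-b->q0 q1-a->q1 q1-b->q2 q2-a->q1 q2-b->q3 q3-a->q3 q3-b->q3

Track partial matches of the forbidden pattern `abb`. State q3 is a dead state reached once `abb` has occurred; every other state accepts. q0 means no part of `abb` is currently matched.
A 4-state machine:
        a   b  
>* q0   q1  q0 
 * q1   q1  q2 
 * q2   q1  q3 
   q3   q3  q3 
(> = start, * = accepting)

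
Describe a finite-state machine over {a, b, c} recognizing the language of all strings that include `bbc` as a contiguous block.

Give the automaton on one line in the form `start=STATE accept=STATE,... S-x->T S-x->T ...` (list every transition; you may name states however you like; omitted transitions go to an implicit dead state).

start=s0 accept=s3 s0-a->s0 s0-b->s1 s0-c->s0 s1-a->s0 s1-b->s2 s1-c->s0 s2-a->s0 s2-b->s2 s2-c->s3 s3-a->s3 s3-b->s3 s3-c->s3

Track how much of `bbc` has been matched so far: state s0 is no progress, s3 is the absorbing accept state reached once `bbc` has occurred. Intermediate states record partial matches; on a mismatch, fall back to the longest reusable overlap.
With 4 states:
        a   b   c  
>  s0   s0  s1  s0 
   s1   s0  s2  s0 
   s2   s0  s2  s3 
 * s3   s3  s3  s3 
(> = start, * = accepting)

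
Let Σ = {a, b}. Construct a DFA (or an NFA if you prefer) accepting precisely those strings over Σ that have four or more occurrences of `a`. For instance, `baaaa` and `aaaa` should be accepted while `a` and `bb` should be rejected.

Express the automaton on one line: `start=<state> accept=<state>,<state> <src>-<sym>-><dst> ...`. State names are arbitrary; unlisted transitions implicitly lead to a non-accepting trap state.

start=s0 accept=s4,s5 s0-a->s1 s0-b->s0 s1-a->s2 s1-b->s1 s2-a->s3 s2-b->s2 s3-a->s4 s3-b->s3 s4-a->s5 s4-b->s4 s5-a->s5 s5-b->s5

Count `a`s, saturating at 5: states s0 through s4 mean 0 through 4 `a`s seen; s5 means more than 4. Each `a` increments (capped at s5); other symbols loop. Accept from {s4, s5}.
6 states suffice.
        a   b  
>  s0   s1  s0 
   s1   s2  s1 
   s2   s3  s2 
   s3   s4  s3 
 * s4   s5  s4 
 * s5   s5  s5 
(> = start, * = accepting)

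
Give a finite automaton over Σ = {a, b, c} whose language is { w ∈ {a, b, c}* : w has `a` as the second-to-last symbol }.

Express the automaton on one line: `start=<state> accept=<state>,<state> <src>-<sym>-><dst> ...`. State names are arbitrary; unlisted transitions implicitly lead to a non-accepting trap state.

start=q0 accept=q4,q5,q6 q0-a->q1 q0-b->q2 q0-c->q3 q1-a->q4 q1-b->q5 q1-c->q6 q2-a->q7 q2-b->q8 q2-c->q9 q3-a->q10 q3-b->q11 q3-c->q12 q4-a->q4 q4-b->q5 q4-c->q6 q5-a->q7 q5-b->q8 q5-c->q9 q6-a->q10 q6-b->q11 q6-c->q12 q7-a->q4 q7-b->q5 q7-c->q6 q8-a->q7 q8-b->q8 q8-c->q9 q9-a->q10 q9-b->q11 q9-c->q12 q10-a->q4 q10-b->q5 q10-c->q6 q11-a->q7 q11-b->q8 q11-c->q9 q12-a->q10 q12-b->q11 q12-c->q12

Because acceptance depends on a position counted from the end, the machine has to buffer the most recent 2 symbols. Make each state the string of the last up-to-2 symbols read; on input `x` shift the window left and append `x`. Accept when the buffered window has length 2 and begins with `a`.
13 states suffice.
          a    b    c  
>  q0     q1   q2   q3 
   q1     q4   q5   q6 
   q2     q7   q8   q9 
   q3    q10  q11  q12 
 * q4     q4   q5   q6 
 * q5     q7   q8   q9 
 * q6    q10  q11  q12 
   q7     q4   q5   q6 
   q8     q7   q8   q9 
   q9    q10  q11  q12 
   q10    q4   q5   q6 
   q11    q7   q8   q9 
   q12   q10  q11  q12 
(> = start, * = accepting)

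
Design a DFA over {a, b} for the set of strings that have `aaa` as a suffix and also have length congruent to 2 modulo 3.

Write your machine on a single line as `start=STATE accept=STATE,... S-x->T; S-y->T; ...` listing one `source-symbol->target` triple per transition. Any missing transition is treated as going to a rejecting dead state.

start=q0; accept=q5; q0-a->q1; q0-b->q1; q1-a->q2; q1-b->q2; q2-a->q3; q2-b->q0; q3-a->q4; q3-b->q1; q4-a->q5; q4-b->q2; q5-a->q3; q5-b->q0

Build one automaton per condition and run them in lockstep. The first has 4 states tracking how much of the suffix `aaa` has currently been matched; the second has 3 states tracking the input length modulo 3. A product state is a pair (one from each), accepting exactly when both do. Minimizing collapses redundant product states.
With 6 states:
        a   b  
>  q0   q1  q1 
   q1   q2  q2 
   q2   q3  q0 
   q3   q4  q1 
   q4   q5  q2 
 * q5   q3  q0 
(> = start, * = accepting)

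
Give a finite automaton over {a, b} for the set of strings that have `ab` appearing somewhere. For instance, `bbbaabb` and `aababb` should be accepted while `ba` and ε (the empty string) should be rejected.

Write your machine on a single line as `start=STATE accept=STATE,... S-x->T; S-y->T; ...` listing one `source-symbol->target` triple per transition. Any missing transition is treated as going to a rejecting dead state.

start=q0; accept=q2; q0-a->q1; q0-b->q0; q1-a->q1; q1-b->q2; q2-a->q2; q2-b->q2

States q0..q1 record the length of the longest prefix of `ab` that matches the current input suffix. Reaching q2 means `ab` has been seen, and we stay there forever. Accept from q2.
3 states suffice.
        a   b  
>  q0   q1  q0 
   q1   q1  q2 
 * q2   q2  q2 
(> = start, * = accepting)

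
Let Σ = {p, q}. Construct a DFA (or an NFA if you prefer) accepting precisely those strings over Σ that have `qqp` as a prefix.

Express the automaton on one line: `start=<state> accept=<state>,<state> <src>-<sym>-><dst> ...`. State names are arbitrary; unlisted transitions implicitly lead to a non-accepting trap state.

start=A accept=D A-p->E A-q->B B-p->E B-q->C C-p->D C-q->E D-p->D D-q->D E-p->E E-q->E

Walk along `qqp` while the input agrees: from A take `q` to B, and so on. Any deviation drops to the rejecting sink E. Once D is reached the prefix is confirmed and every continuation is accepted.
With 5 states:
       p  q 
>  A   E  B 
   B   E  C 
   C   D  E 
 * D   D  D 
   E   E  E 
(> = start, * = accepting)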